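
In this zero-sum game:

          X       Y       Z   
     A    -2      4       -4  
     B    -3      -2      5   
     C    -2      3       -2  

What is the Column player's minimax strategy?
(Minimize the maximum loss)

Column should play X, value = -2

Work:
Column player minimizes Row's maximum payoff:
Column X: max payoff to Row = -2
Column Y: max payoff to Row = 4
Column Z: max payoff to Row = 5
Minimum is -2, achieved by column X.
Minimax strategy: X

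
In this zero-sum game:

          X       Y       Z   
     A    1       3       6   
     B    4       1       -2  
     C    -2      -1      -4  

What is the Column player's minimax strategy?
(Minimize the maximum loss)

Column should play Y, value = 3

Work:
Column player minimizes Row's maximum payoff:
Column X: max payoff to Row = 4
Column Y: max payoff to Row = 3
Column Z: max payoff to Row = 6
Minimum is 3, achieved by column Y.
Minimax strategy: Y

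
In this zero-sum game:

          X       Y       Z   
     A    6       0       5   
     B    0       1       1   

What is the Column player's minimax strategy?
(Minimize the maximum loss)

Column should play Y, value = 1

Work:
Column player minimizes Row's maximum payoff:
Column X: max payoff to Row = 6
Column Y: max payoff to Row = 1
Column Z: max payoff to Row = 5
Minimum is 1, achieved by column Y.
Minimax strategy: Y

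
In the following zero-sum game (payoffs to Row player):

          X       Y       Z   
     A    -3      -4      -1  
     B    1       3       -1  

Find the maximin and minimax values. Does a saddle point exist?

Maximin = -1, Minimax = -1, Saddle: True

Work:
Row minimums: [-4, -1] → maximin = -1
Column maximums: [1, 3, -1] → minimax = -1
Saddle point exists! Game value = -1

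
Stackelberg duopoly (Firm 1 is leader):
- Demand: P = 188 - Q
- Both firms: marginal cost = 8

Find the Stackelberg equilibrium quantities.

q₁* (leader) = 90.0, q₂* (follower) = 45.0

Work:
Follower's reaction: q₂ = (a - c - q₁)/2
Leader substitutes: π₁ = q₁·(a - q₁ - (a-c-q₁)/2 - c)
FOC: q₁* = (188 - 8)/2 = 90.00
Then: q₂* = (188 - 8 - 90.0)/2 = 45.00
Leader has first-mover advantage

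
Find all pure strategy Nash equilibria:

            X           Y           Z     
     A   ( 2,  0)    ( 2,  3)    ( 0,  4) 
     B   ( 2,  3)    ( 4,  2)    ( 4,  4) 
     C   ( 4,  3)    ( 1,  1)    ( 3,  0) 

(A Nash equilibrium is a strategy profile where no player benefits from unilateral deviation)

Nash equilibrium: (B, Z), (C, X)

Work:
Best responses:
  P1 vs X: payoffs [2, 2, 4] → best response C (payoff 4)
  P1 vs Y: payoffs [2, 4, 1] → best response B (payoff 4)
  P1 vs Z: payoffs [0, 4, 3] → best response B (payoff 4)
  P2 vs A: payoffs [0, 3, 4] → best response Z (payoff 4)
  P2 vs B: payoffs [3, 2, 4] → best response Z (payoff 4)
  P2 vs C: payoffs [3, 1, 0] → best response X (payoff 3)
Mutual best responses: (B,Z), (C,X) → Nash equilibria.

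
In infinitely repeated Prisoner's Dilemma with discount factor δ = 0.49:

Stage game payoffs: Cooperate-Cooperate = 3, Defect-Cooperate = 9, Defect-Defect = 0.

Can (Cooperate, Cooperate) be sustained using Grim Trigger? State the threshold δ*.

δ* = 0.6667; since δ = 0.49 < 0.6667, cooperation cannot be sustained

Work:
For Grim Trigger:
Cooperate forever: 3/(1-δ)
Defect then punished: 9 + 0·δ/(1-δ)
Need: 3/(1-δ) ≥ 9 + 0·δ/(1-δ)
Solving: δ ≥ (T-R)/(T-P) = (9-3)/(9-0) = 0.6667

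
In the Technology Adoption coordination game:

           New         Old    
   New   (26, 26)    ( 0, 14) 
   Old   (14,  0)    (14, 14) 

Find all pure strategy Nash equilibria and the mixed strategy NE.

Pure NE: (New, New) and (Old, Old); Mixed NE: p = 0.5385, q = 0.5385

Work:
Check pure NE:
(New, New): (26, 26) - no unilateral deviation beneficial
(Old, Old): (14, 14) - no unilateral deviation beneficial
Mixed NE: P1 plays New with p = 0.5385, P2 plays New with q = 0.5385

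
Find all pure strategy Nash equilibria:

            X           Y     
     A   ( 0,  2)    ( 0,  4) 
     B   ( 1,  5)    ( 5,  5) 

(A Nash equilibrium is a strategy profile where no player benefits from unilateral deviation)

Nash equilibrium: (B, X), (B, Y)

Work:
Best responses:
  P1 vs X: payoffs [0, 1] → best response B (payoff 1)
  P1 vs Y: payoffs [0, 5] → best response B (payoff 5)
  P2 vs A: payoffs [2, 4] → best response Y (payoff 4)
  P2 vs B: payoffs [5, 5] → best response X/Y (payoff 5)
Mutual best responses: (B,X), (B,Y) → Nash equilibria.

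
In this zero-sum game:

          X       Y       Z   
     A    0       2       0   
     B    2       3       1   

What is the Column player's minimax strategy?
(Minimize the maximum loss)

Column should play Z, value = 1

Work:
Column player minimizes Row's maximum payoff:
Column X: max payoff to Row = 2
Column Y: max payoff to Row = 3
Column Z: max payoff to Row = 1
Minimum is 1, achieved by column Z.
Minimax strategy: Z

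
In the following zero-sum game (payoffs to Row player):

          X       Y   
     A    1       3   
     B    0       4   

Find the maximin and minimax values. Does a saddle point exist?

Maximin = 1, Minimax = 1, Saddle: True

Work:
Row minimums: [1, 0] → maximin = 1
Column maximums: [1, 4] → minimax = 1
Saddle point exists! Game value = 1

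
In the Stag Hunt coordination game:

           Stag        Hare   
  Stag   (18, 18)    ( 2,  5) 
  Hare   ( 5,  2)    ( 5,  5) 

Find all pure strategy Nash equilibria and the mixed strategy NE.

Pure NE: (Stag, Stag) and (Hare, Hare); Mixed NE: p = 0.1875, q = 0.1875

Work:
Check pure NE:
(Stag, Stag): (18, 18) - no unilateral deviation beneficial
(Hare, Hare): (5, 5) - no unilateral deviation beneficial
Mixed NE: P1 plays Stag with p = 0.1875, P2 plays Stag with q = 0.1875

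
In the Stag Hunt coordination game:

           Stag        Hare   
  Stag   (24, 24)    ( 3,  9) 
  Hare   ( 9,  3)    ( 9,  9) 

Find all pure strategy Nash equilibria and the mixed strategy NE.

Pure NE: (Stag, Stag) and (Hare, Hare); Mixed NE: p = 0.2857, q = 0.2857

Work:
Check pure NE:
(Stag, Stag): (24, 24) - no unilateral deviation beneficial
(Hare, Hare): (9, 9) - no unilateral deviation beneficial
Mixed NE: P1 plays Stag with p = 0.2857, P2 plays Stag with q = 0.2857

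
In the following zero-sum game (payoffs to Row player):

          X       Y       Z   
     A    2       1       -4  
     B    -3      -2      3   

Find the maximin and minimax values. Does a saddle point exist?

Maximin = -3, Minimax = 1, Saddle: False

Work:
Row minimums: [-4, -3] → maximin = -3
Column maximums: [2, 1, 3] → minimax = 1
No saddle point (maximin ≠ minimax). Mixed strategy needed.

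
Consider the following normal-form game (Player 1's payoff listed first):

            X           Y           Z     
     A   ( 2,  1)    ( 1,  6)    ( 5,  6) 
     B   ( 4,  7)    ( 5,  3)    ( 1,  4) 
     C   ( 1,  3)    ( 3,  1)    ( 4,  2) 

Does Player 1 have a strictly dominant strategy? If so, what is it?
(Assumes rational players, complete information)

No strictly dominant strategy exists for Player 1

Work:
A strategy strictly dominates another if it gives a strictly higher payoff against every opponent action. Compare each pair of P1's strategies column-by-column:
  A vs B: [2 vs 4, 1 vs 5, 5 vs 1] → A does not strictly dominate B (column X: 2 ≤ 4)
  A vs C: [2 vs 1, 1 vs 3, 5 vs 4] → A does not strictly dominate C (column Y: 1 ≤ 3)
  B vs A: [4 vs 2, 5 vs 1, 1 vs 5] → B does not strictly dominate A (column Z: 1 ≤ 5)
  B vs C: [4 vs 1, 5 vs 3, 1 vs 4] → B does not strictly dominate C (column Z: 1 ≤ 4)
  C vs A: [1 vs 2, 3 vs 1, 4 vs 5] → C does not strictly dominate A (column X: 1 ≤ 2)
  C vs B: [1 vs 4, 3 vs 5, 4 vs 1] → C does not strictly dominate B (column X: 1 ≤ 4)
No single strategy strictly dominates all others → no strictly dominant strategy.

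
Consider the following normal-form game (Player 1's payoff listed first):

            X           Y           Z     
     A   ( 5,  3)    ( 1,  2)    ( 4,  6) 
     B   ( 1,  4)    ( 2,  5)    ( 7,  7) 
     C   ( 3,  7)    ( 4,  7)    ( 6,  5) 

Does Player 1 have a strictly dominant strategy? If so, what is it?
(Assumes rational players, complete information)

No strictly dominant strategy exists for Player 1

Work:
A strategy strictly dominates another if it gives a strictly higher payoff against every opponent action. Compare each pair of P1's strategies column-by-column:
  A vs B: [5 vs 1, 1 vs 2, 4 vs 7] → A does not strictly dominate B (column Y: 1 ≤ 2)
  A vs C: [5 vs 3, 1 vs 4, 4 vs 6] → A does not strictly dominate C (column Y: 1 ≤ 4)
  B vs A: [1 vs 5, 2 vs 1, 7 vs 4] → B does not strictly dominate A (column X: 1 ≤ 5)
  B vs C: [1 vs 3, 2 vs 4, 7 vs 6] → B does not strictly dominate C (column X: 1 ≤ 3)
  C vs A: [3 vs 5, 4 vs 1, 6 vs 4] → C does not strictly dominate A (column X: 3 ≤ 5)
  C vs B: [3 vs 1, 4 vs 2, 6 vs 7] → C does not strictly dominate B (column Z: 6 ≤ 7)
No single strategy strictly dominates all others → no strictly dominant strategy.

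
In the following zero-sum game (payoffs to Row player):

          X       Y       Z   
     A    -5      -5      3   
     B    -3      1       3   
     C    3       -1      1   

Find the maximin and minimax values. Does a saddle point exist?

Maximin = -1, Minimax = 1, Saddle: False

Work:
Row minimums: [-5, -3, -1] → maximin = -1
Column maximums: [3, 1, 3] → minimax = 1
No saddle point (maximin ≠ minimax). Mixed strategy needed.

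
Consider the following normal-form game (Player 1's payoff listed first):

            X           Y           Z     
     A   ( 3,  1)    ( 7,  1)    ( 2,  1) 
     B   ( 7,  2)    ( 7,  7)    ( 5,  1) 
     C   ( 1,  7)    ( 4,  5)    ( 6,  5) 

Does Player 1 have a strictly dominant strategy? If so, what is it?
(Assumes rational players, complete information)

No strictly dominant strategy exists for Player 1

Work:
A strategy strictly dominates another if it gives a strictly higher payoff against every opponent action. Compare each pair of P1's strategies column-by-column:
  A vs B: [3 vs 7, 7 vs 7, 2 vs 5] → A does not strictly dominate B (column X: 3 ≤ 7)
  A vs C: [3 vs 1, 7 vs 4, 2 vs 6] → A does not strictly dominate C (column Z: 2 ≤ 6)
  B vs A: [7 vs 3, 7 vs 7, 5 vs 2] → B does not strictly dominate A (column Y: 7 ≤ 7)
  B vs C: [7 vs 1, 7 vs 4, 5 vs 6] → B does not strictly dominate C (column Z: 5 ≤ 6)
  C vs A: [1 vs 3, 4 vs 7, 6 vs 2] → C does not strictly dominate A (column X: 1 ≤ 3)
  C vs B: [1 vs 7, 4 vs 7, 6 vs 5] → C does not strictly dominate B (column X: 1 ≤ 7)
No single strategy strictly dominates all others → no strictly dominant strategy.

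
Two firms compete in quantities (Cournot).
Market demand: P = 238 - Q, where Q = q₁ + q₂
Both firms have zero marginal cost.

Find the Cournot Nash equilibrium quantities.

q₁* = q₂* = 79.33; P* = 79.33

Work:
Profit: π_i = P·q_i = (a - q_i - q_j)·q_i
FOC: ∂π_i/∂q_i = a - 2q_i - q_j = 0
Reaction function: q_i = (238 - q_j)/2
Symmetry: q* = 238/3 = 79.33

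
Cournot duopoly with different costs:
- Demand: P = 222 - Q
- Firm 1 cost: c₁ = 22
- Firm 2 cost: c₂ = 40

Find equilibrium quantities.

q₁* = 72.67, q₂* = 54.67

Work:
Reaction: q₁ = (222 - 22 - q₂)/2
Reaction: q₂ = (222 - 40 - q₁)/2
Solve simultaneously:
q₁* = (222 - 2×22 + 40)/3 = 72.67
q₂* = (222 - 2×40 + 22)/3 = 54.67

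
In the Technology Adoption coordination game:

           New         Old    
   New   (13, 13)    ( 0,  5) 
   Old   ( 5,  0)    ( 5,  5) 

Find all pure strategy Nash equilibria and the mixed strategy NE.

Pure NE: (New, New) and (Old, Old); Mixed NE: p = 0.3846, q = 0.3846

Work:
Check pure NE:
(New, New): (13, 13) - no unilateral deviation beneficial
(Old, Old): (5, 5) - no unilateral deviation beneficial
Mixed NE: P1 plays New with p = 0.3846, P2 plays New with q = 0.3846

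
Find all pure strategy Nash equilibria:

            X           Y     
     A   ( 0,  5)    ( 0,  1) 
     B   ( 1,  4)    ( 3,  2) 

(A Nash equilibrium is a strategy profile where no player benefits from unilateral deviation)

Nash equilibrium: (B, X)

Work:
Best responses:
  P1 vs X: payoffs [0, 1] → best response B (payoff 1)
  P1 vs Y: payoffs [0, 3] → best response B (payoff 3)
  P2 vs A: payoffs [5, 1] → best response X (payoff 5)
  P2 vs B: payoffs [4, 2] → best response X (payoff 4)
Mutual best responses: (B,X) → Nash equilibria.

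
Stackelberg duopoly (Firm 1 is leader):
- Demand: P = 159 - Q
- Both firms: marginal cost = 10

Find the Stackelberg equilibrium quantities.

q₁* (leader) = 74.5, q₂* (follower) = 37.25

Work:
Follower's reaction: q₂ = (a - c - q₁)/2
Leader substitutes: π₁ = q₁·(a - q₁ - (a-c-q₁)/2 - c)
FOC: q₁* = (159 - 10)/2 = 74.50
Then: q₂* = (159 - 10 - 74.5)/2 = 37.25
Leader has first-mover advantage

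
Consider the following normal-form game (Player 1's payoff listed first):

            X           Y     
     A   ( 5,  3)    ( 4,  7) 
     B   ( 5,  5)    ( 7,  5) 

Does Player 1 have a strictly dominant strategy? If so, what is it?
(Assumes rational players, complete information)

No strictly dominant strategy exists for Player 1

Work:
A strategy strictly dominates another if it gives a strictly higher payoff against every opponent action. Compare each pair of P1's strategies column-by-column:
  A vs B: [5 vs 5, 4 vs 7] → A does not strictly dominate B (column X: 5 ≤ 5)
  B vs A: [5 vs 5, 7 vs 4] → B does not strictly dominate A (column X: 5 ≤ 5)
No single strategy strictly dominates all others → no strictly dominant strategy.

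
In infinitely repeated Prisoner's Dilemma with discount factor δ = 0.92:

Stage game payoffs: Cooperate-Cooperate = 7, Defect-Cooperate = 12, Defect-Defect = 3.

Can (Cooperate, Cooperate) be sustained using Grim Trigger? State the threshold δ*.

δ* = 0.5556; since δ = 0.92 ≥ 0.5556, cooperation can be sustained

Work:
For Grim Trigger:
Cooperate forever: 7/(1-δ)
Defect then punished: 12 + 3·δ/(1-δ)
Need: 7/(1-δ) ≥ 12 + 3·δ/(1-δ)
Solving: δ ≥ (T-R)/(T-P) = (12-7)/(12-3) = 0.5556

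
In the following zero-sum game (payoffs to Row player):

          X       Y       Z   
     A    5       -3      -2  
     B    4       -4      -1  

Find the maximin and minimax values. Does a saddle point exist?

Maximin = -3, Minimax = -3, Saddle: True

Work:
Row minimums: [-3, -4] → maximin = -3
Column maximums: [5, -3, -1] → minimax = -3
Saddle point exists! Game value = -3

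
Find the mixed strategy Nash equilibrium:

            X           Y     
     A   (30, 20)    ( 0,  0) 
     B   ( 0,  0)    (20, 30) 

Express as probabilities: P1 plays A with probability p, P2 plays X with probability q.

p = 0.6, q = 0.4

Work:
Find probabilities that make opponent indifferent:
P2 chooses q to make P1 indifferent between A and B
P1 chooses p to make P2 indifferent between X and Y
Mixed NE: P1 plays (A: 0.6, B: 0.4), P2 plays (X: 0.4, Y: 0.6)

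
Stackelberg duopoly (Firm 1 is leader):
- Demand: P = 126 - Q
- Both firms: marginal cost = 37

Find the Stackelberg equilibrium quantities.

q₁* (leader) = 44.5, q₂* (follower) = 22.25

Work:
Follower's reaction: q₂ = (a - c - q₁)/2
Leader substitutes: π₁ = q₁·(a - q₁ - (a-c-q₁)/2 - c)
FOC: q₁* = (126 - 37)/2 = 44.50
Then: q₂* = (126 - 37 - 44.5)/2 = 22.25
Leader has first-mover advantage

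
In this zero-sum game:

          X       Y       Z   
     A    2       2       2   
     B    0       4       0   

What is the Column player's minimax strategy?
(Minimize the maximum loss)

Column should play X or Z (all achieve the minimum), value = 2

Work:
Column player minimizes Row's maximum payoff:
Column X: max payoff to Row = 2
Column Y: max payoff to Row = 4
Column Z: max payoff to Row = 2
Minimum is 2, achieved by columns X, Z (tied).
Each of X or Z is a minimax strategy.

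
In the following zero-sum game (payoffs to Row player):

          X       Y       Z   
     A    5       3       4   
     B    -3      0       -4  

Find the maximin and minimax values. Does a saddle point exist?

Maximin = 3, Minimax = 3, Saddle: True

Work:
Row minimums: [3, -4] → maximin = 3
Column maximums: [5, 3, 4] → minimax = 3
Saddle point exists! Game value = 3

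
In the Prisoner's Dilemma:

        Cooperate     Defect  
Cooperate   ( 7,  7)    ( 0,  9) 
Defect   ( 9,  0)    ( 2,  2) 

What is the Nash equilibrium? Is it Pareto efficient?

(Defect, Defect) is NE; not Pareto efficient

Work:
Defect dominates Cooperate for both players:
If P2 cooperates: Defect (9) > Cooperate (7)
If P2 defects: Defect (2) > Cooperate (0)
NE: (Defect, Defect) with payoff (2, 2)
But (Cooperate, Cooperate) = (7, 7) Pareto dominates (2, 2)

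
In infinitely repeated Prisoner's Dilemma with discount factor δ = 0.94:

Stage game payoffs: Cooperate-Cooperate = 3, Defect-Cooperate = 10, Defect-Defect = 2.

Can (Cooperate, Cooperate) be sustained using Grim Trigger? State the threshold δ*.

δ* = 0.875; since δ = 0.94 ≥ 0.875, cooperation can be sustained

Work:
For Grim Trigger:
Cooperate forever: 3/(1-δ)
Defect then punished: 10 + 2·δ/(1-δ)
Need: 3/(1-δ) ≥ 10 + 2·δ/(1-δ)
Solving: δ ≥ (T-R)/(T-P) = (10-3)/(10-2) = 0.875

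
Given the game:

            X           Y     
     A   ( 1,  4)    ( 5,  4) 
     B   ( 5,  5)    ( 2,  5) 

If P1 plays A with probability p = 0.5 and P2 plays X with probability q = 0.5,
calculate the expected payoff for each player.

E[P1] = 3.25, E[P2] = 4.5

Work:
E[P1] = p·q·π₁(A,X) + p·(1-q)·π₁(A,Y) + (1-p)·q·π₁(B,X) + (1-p)·(1-q)·π₁(B,Y)
= 0.5·0.5·1 + 0.5·0.5·5 + 0.5·0.5·5 + 0.5·0.5·2
= 3.25

E[P2] = 4.5 (similar calculation)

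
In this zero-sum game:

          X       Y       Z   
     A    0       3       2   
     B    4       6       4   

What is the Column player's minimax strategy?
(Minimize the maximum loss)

Column should play X or Z (all achieve the minimum), value = 4

Work:
Column player minimizes Row's maximum payoff:
Column X: max payoff to Row = 4
Column Y: max payoff to Row = 6
Column Z: max payoff to Row = 4
Minimum is 4, achieved by columns X, Z (tied).
Each of X or Z is a minimax strategy.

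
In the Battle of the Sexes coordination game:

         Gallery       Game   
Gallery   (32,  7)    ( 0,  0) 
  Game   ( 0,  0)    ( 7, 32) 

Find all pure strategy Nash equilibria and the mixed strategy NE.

Pure NE: (Gallery, Gallery) and (Game, Game); Mixed NE: p = 0.8205, q = 0.1795

Work:
Check pure NE:
(Gallery, Gallery): (32, 7) - no unilateral deviation beneficial
(Game, Game): (7, 32) - no unilateral deviation beneficial
Mixed NE: P1 plays Gallery with p = 0.8205, P2 plays Gallery with q = 0.1795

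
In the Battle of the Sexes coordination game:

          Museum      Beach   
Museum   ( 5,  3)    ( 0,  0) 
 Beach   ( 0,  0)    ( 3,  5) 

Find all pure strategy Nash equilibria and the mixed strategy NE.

Pure NE: (Museum, Museum) and (Beach, Beach); Mixed NE: p = 0.625, q = 0.375

Work:
Check pure NE:
(Museum, Museum): (5, 3) - no unilateral deviation beneficial
(Beach, Beach): (3, 5) - no unilateral deviation beneficial
Mixed NE: P1 plays Museum with p = 0.625, P2 plays Museum with q = 0.375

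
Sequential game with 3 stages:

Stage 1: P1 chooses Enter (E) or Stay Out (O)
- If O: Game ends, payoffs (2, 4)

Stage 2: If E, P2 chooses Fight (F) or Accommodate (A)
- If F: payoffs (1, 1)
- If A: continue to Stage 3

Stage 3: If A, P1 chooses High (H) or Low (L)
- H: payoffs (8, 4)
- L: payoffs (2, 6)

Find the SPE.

SPE: (E, A, H); Outcome (8, 4)

Work:
Stage 3: P1 chooses H (8 vs 2)
Stage 2: P2: F->1, A->4 (anticipating H). Choose A
Stage 1: P1: O->2, E->8 (anticipating A, H). Choose E
SPE path: E -> A -> H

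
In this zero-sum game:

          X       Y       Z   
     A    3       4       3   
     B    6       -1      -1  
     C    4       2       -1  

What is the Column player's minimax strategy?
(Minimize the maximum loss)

Column should play Z, value = 3

Work:
Column player minimizes Row's maximum payoff:
Column X: max payoff to Row = 6
Column Y: max payoff to Row = 4
Column Z: max payoff to Row = 3
Minimum is 3, achieved by column Z.
Minimax strategy: Z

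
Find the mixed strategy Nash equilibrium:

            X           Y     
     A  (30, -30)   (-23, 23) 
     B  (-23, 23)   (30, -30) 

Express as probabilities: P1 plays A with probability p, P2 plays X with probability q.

p = 0.5, q = 0.5

Work:
Find probabilities that make opponent indifferent:
P2 chooses q to make P1 indifferent between A and B
P1 chooses p to make P2 indifferent between X and Y
Mixed NE: P1 plays (A: 0.5, B: 0.5), P2 plays (X: 0.5, Y: 0.5)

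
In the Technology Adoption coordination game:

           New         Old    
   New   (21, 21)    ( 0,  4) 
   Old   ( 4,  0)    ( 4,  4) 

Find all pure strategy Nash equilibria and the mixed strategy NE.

Pure NE: (New, New) and (Old, Old); Mixed NE: p = 0.1905, q = 0.1905

Work:
Check pure NE:
(New, New): (21, 21) - no unilateral deviation beneficial
(Old, Old): (4, 4) - no unilateral deviation beneficial
Mixed NE: P1 plays New with p = 0.1905, P2 plays New with q = 0.1905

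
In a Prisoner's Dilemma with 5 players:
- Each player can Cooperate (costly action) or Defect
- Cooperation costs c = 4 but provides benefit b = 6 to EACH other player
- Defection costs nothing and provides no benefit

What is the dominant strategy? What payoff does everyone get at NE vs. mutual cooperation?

Dominant: Defect; NE payoff = 0; Coop payoff = 20

Work:
Defect dominates (saves cost c = 4, benefit to others is external)
NE: All defect → everyone gets 0
If all cooperate: each receives (4)×6 - 4 = 20
Social dilemma: 20 > 0 but NE gives 0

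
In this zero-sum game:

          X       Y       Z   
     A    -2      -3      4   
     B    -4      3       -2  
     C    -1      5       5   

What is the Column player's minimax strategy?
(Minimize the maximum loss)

Column should play X, value = -1

Work:
Column player minimizes Row's maximum payoff:
Column X: max payoff to Row = -1
Column Y: max payoff to Row = 5
Column Z: max payoff to Row = 5
Minimum is -1, achieved by column X.
Minimax strategy: X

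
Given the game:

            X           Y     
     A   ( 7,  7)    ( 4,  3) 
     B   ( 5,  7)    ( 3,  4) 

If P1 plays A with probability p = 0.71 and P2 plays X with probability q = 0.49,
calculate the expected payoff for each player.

E[P1] = 5.0379, E[P2] = 5.1079

Work:
E[P1] = p·q·π₁(A,X) + p·(1-q)·π₁(A,Y) + (1-p)·q·π₁(B,X) + (1-p)·(1-q)·π₁(B,Y)
= 0.71·0.49·7 + 0.71·0.51·4 + 0.29·0.49·5 + 0.29·0.51·3
= 5.0379

E[P2] = 5.1079 (similar calculation)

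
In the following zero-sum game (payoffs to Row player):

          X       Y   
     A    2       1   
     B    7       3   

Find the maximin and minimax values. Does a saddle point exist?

Maximin = 3, Minimax = 3, Saddle: True

Work:
Row minimums: [1, 3] → maximin = 3
Column maximums: [7, 3] → minimax = 3
Saddle point exists! Game value = 3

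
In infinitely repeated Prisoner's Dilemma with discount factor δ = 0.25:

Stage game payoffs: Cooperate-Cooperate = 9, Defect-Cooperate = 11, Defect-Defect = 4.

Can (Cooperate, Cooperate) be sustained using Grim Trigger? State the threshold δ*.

δ* = 0.2857; since δ = 0.25 < 0.2857, cooperation cannot be sustained

Work:
For Grim Trigger:
Cooperate forever: 9/(1-δ)
Defect then punished: 11 + 4·δ/(1-δ)
Need: 9/(1-δ) ≥ 11 + 4·δ/(1-δ)
Solving: δ ≥ (T-R)/(T-P) = (11-9)/(11-4) = 0.2857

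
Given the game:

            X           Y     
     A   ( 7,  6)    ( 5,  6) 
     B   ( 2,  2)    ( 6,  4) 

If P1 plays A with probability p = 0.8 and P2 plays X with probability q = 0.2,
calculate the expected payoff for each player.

E[P1] = 5.36, E[P2] = 5.52

Work:
E[P1] = p·q·π₁(A,X) + p·(1-q)·π₁(A,Y) + (1-p)·q·π₁(B,X) + (1-p)·(1-q)·π₁(B,Y)
= 0.8·0.2·7 + 0.8·0.8·5 + 0.2·0.2·2 + 0.2·0.8·6
= 5.36

E[P2] = 5.52 (similar calculation)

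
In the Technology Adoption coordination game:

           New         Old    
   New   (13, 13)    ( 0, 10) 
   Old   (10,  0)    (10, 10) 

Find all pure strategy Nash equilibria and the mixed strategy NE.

Pure NE: (New, New) and (Old, Old); Mixed NE: p = 0.7692, q = 0.7692

Work:
Check pure NE:
(New, New): (13, 13) - no unilateral deviation beneficial
(Old, Old): (10, 10) - no unilateral deviation beneficial
Mixed NE: P1 plays New with p = 0.7692, P2 plays New with q = 0.7692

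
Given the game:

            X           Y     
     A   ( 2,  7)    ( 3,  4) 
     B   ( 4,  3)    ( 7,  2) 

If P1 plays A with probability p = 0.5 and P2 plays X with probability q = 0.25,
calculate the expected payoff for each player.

E[P1] = 4.5, E[P2] = 3.5

Work:
E[P1] = p·q·π₁(A,X) + p·(1-q)·π₁(A,Y) + (1-p)·q·π₁(B,X) + (1-p)·(1-q)·π₁(B,Y)
= 0.5·0.25·2 + 0.5·0.75·3 + 0.5·0.25·4 + 0.5·0.75·7
= 4.5

E[P2] = 3.5 (similar calculation)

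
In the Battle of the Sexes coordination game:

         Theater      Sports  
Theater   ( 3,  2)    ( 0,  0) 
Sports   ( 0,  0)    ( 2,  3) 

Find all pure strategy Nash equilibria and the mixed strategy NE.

Pure NE: (Theater, Theater) and (Sports, Sports); Mixed NE: p = 0.6, q = 0.4

Work:
Check pure NE:
(Theater, Theater): (3, 2) - no unilateral deviation beneficial
(Sports, Sports): (2, 3) - no unilateral deviation beneficial
Mixed NE: P1 plays Theater with p = 0.6, P2 plays Theater with q = 0.4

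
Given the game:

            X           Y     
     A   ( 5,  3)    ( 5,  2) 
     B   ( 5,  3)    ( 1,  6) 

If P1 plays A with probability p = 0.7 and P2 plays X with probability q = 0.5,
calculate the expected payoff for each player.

E[P1] = 4.4, E[P2] = 3.1

Work:
E[P1] = p·q·π₁(A,X) + p·(1-q)·π₁(A,Y) + (1-p)·q·π₁(B,X) + (1-p)·(1-q)·π₁(B,Y)
= 0.7·0.5·5 + 0.7·0.5·5 + 0.3·0.5·5 + 0.3·0.5·1
= 4.4

E[P2] = 3.1 (similar calculation)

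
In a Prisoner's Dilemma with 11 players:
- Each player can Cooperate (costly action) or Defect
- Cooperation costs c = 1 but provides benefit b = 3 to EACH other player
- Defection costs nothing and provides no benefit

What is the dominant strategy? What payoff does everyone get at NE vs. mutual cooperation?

Dominant: Defect; NE payoff = 0; Coop payoff = 29

Work:
Defect dominates (saves cost c = 1, benefit to others is external)
NE: All defect → everyone gets 0
If all cooperate: each receives (10)×3 - 1 = 29
Social dilemma: 29 > 0 but NE gives 0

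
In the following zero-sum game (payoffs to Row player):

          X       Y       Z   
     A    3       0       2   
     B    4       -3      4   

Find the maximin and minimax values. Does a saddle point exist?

Maximin = 0, Minimax = 0, Saddle: True

Work:
Row minimums: [0, -3] → maximin = 0
Column maximums: [4, 0, 4] → minimax = 0
Saddle point exists! Game value = 0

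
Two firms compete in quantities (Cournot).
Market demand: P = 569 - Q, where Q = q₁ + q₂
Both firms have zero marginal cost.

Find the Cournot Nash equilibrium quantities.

q₁* = q₂* = 189.67; P* = 189.67

Work:
Profit: π_i = P·q_i = (a - q_i - q_j)·q_i
FOC: ∂π_i/∂q_i = a - 2q_i - q_j = 0
Reaction function: q_i = (569 - q_j)/2
Symmetry: q* = 569/3 = 189.67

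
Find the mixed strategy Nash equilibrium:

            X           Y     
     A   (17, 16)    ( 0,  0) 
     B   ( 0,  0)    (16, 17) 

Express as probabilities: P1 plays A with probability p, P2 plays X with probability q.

p = 0.5152, q = 0.4848

Work:
Find probabilities that make opponent indifferent:
P2 chooses q to make P1 indifferent between A and B
P1 chooses p to make P2 indifferent between X and Y
Mixed NE: P1 plays (A: 0.5152, B: 0.4848), P2 plays (X: 0.4848, Y: 0.5152)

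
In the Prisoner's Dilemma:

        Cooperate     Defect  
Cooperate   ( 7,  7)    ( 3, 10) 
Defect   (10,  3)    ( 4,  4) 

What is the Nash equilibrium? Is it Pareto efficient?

(Defect, Defect) is NE; not Pareto efficient

Work:
Defect dominates Cooperate for both players:
If P2 cooperates: Defect (10) > Cooperate (7)
If P2 defects: Defect (4) > Cooperate (3)
NE: (Defect, Defect) with payoff (4, 4)
But (Cooperate, Cooperate) = (7, 7) Pareto dominates (4, 4)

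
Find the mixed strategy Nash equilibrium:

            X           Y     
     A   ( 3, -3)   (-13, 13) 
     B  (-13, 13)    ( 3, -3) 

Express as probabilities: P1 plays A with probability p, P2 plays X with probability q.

p = 0.5, q = 0.5

Work:
Find probabilities that make opponent indifferent:
P2 chooses q to make P1 indifferent between A and B
P1 chooses p to make P2 indifferent between X and Y
Mixed NE: P1 plays (A: 0.5, B: 0.5), P2 plays (X: 0.5, Y: 0.5)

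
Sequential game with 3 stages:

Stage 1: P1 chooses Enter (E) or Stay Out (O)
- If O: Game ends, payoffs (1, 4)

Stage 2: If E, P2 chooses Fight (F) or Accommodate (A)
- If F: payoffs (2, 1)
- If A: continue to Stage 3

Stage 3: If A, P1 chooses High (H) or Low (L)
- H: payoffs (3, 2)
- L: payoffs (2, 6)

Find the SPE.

SPE: (E, A, H); Outcome (3, 2)

Work:
Stage 3: P1 chooses H (3 vs 2)
Stage 2: P2: F->1, A->2 (anticipating H). Choose A
Stage 1: P1: O->1, E->3 (anticipating A, H). Choose E
SPE path: E -> A -> H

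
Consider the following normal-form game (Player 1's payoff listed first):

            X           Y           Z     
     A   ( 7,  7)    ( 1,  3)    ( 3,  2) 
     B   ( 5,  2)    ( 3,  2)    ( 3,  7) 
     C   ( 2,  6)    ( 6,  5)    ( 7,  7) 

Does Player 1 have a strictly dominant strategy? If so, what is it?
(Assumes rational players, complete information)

No strictly dominant strategy exists for Player 1

Work:
A strategy strictly dominates another if it gives a strictly higher payoff against every opponent action. Compare each pair of P1's strategies column-by-column:
  A vs B: [7 vs 5, 1 vs 3, 3 vs 3] → A does not strictly dominate B (column Y: 1 ≤ 3)
  A vs C: [7 vs 2, 1 vs 6, 3 vs 7] → A does not strictly dominate C (column Y: 1 ≤ 6)
  B vs A: [5 vs 7, 3 vs 1, 3 vs 3] → B does not strictly dominate A (column X: 5 ≤ 7)
  B vs C: [5 vs 2, 3 vs 6, 3 vs 7] → B does not strictly dominate C (column Y: 3 ≤ 6)
  C vs A: [2 vs 7, 6 vs 1, 7 vs 3] → C does not strictly dominate A (column X: 2 ≤ 7)
  C vs B: [2 vs 5, 6 vs 3, 7 vs 3] → C does not strictly dominate B (column X: 2 ≤ 5)
No single strategy strictly dominates all others → no strictly dominant strategy.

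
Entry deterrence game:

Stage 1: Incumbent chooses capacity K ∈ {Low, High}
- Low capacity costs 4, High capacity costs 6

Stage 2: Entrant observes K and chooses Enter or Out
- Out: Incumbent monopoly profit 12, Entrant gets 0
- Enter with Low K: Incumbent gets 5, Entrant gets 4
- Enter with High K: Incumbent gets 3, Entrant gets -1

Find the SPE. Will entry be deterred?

SPE: (High, Enter|Low, Out|High); Entry deterred. Incumbent net profit = 6

Work:
After Low K: Entrant enters (4 > 0)
After High K: Entrant stays out (-1 < 0)
Incumbent: Low → 5−4=1, High → 12−6=6
Incumbent chooses High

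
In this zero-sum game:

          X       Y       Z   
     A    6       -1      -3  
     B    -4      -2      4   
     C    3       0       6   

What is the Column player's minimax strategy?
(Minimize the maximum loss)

Column should play Y, value = 0

Work:
Column player minimizes Row's maximum payoff:
Column X: max payoff to Row = 6
Column Y: max payoff to Row = 0
Column Z: max payoff to Row = 6
Minimum is 0, achieved by column Y.
Minimax strategy: Y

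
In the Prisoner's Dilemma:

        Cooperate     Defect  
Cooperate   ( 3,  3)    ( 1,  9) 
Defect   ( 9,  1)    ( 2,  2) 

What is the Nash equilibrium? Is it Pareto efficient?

(Defect, Defect) is NE; not Pareto efficient

Work:
Defect dominates Cooperate for both players:
If P2 cooperates: Defect (9) > Cooperate (3)
If P2 defects: Defect (2) > Cooperate (1)
NE: (Defect, Defect) with payoff (2, 2)
But (Cooperate, Cooperate) = (3, 3) Pareto dominates (2, 2)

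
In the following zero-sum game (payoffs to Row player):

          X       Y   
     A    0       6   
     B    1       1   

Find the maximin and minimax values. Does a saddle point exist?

Maximin = 1, Minimax = 1, Saddle: True

Work:
Row minimums: [0, 1] → maximin = 1
Column maximums: [1, 6] → minimax = 1
Saddle point exists! Game value = 1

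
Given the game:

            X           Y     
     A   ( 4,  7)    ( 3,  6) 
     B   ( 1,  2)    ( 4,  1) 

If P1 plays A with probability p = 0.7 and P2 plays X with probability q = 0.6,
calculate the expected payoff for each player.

E[P1] = 3.18, E[P2] = 5.1

Work:
E[P1] = p·q·π₁(A,X) + p·(1-q)·π₁(A,Y) + (1-p)·q·π₁(B,X) + (1-p)·(1-q)·π₁(B,Y)
= 0.7·0.6·4 + 0.7·0.4·3 + 0.3·0.6·1 + 0.3·0.4·4
= 3.18

E[P2] = 5.1 (similar calculation)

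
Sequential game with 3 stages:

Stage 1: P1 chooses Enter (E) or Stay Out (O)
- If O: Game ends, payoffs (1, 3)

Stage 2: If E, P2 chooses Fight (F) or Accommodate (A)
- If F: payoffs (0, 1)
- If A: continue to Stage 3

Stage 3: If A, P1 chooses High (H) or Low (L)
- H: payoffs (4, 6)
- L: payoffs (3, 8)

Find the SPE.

SPE: (E, A, H); Outcome (4, 6)

Work:
Stage 3: P1 chooses H (4 vs 3)
Stage 2: P2: F->1, A->6 (anticipating H). Choose A
Stage 1: P1: O->1, E->4 (anticipating A, H). Choose E
SPE path: E -> A -> H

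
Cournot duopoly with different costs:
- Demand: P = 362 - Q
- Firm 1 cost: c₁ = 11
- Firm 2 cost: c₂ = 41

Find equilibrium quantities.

q₁* = 127.0, q₂* = 97.0

Work:
Reaction: q₁ = (362 - 11 - q₂)/2
Reaction: q₂ = (362 - 41 - q₁)/2
Solve simultaneously:
q₁* = (362 - 2×11 + 41)/3 = 127.0
q₂* = (362 - 2×41 + 11)/3 = 97.0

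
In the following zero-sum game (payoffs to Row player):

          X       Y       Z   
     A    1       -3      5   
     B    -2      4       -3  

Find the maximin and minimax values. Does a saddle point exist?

Maximin = -3, Minimax = 1, Saddle: False

Work:
Row minimums: [-3, -3] → maximin = -3
Column maximums: [1, 4, 5] → minimax = 1
No saddle point (maximin ≠ minimax). Mixed strategy needed.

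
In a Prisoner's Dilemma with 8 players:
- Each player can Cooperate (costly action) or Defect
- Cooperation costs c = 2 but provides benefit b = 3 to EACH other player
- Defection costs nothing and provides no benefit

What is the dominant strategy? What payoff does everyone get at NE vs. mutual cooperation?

Dominant: Defect; NE payoff = 0; Coop payoff = 19

Work:
Defect dominates (saves cost c = 2, benefit to others is external)
NE: All defect → everyone gets 0
If all cooperate: each receives (7)×3 - 2 = 19
Social dilemma: 19 > 0 but NE gives 0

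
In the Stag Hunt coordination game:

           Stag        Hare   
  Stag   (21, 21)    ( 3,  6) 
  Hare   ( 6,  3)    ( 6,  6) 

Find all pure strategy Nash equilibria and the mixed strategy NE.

Pure NE: (Stag, Stag) and (Hare, Hare); Mixed NE: p = 0.1667, q = 0.1667

Work:
Check pure NE:
(Stag, Stag): (21, 21) - no unilateral deviation beneficial
(Hare, Hare): (6, 6) - no unilateral deviation beneficial
Mixed NE: P1 plays Stag with p = 0.1667, P2 plays Stag with q = 0.1667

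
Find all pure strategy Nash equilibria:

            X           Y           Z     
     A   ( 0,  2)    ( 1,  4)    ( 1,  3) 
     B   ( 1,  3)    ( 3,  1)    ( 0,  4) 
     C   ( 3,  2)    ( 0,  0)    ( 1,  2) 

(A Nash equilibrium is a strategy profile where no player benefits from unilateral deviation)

Nash equilibrium: (C, X), (C, Z)

Work:
Best responses:
  P1 vs X: payoffs [0, 1, 3] → best response C (payoff 3)
  P1 vs Y: payoffs [1, 3, 0] → best response B (payoff 3)
  P1 vs Z: payoffs [1, 0, 1] → best response A/C (payoff 1)
  P2 vs A: payoffs [2, 4, 3] → best response Y (payoff 4)
  P2 vs B: payoffs [3, 1, 4] → best response Z (payoff 4)
  P2 vs C: payoffs [2, 0, 2] → best response X/Z (payoff 2)
Mutual best responses: (C,X), (C,Z) → Nash equilibria.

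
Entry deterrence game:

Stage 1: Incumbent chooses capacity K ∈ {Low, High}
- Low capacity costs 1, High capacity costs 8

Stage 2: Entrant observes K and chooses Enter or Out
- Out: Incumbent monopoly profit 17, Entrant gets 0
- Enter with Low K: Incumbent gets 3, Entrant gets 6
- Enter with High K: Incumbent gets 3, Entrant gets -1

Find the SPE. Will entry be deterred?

SPE: (High, Enter|Low, Out|High); Entry deterred. Incumbent net profit = 9

Work:
After Low K: Entrant enters (6 > 0)
After High K: Entrant stays out (-1 < 0)
Incumbent: Low → 3−1=2, High → 17−8=9
Incumbent chooses High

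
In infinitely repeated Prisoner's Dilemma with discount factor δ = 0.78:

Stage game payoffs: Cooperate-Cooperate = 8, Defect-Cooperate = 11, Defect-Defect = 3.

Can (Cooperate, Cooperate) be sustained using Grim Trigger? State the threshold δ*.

δ* = 0.375; since δ = 0.78 ≥ 0.375, cooperation can be sustained

Work:
For Grim Trigger:
Cooperate forever: 8/(1-δ)
Defect then punished: 11 + 3·δ/(1-δ)
Need: 8/(1-δ) ≥ 11 + 3·δ/(1-δ)
Solving: δ ≥ (T-R)/(T-P) = (11-8)/(11-3) = 0.375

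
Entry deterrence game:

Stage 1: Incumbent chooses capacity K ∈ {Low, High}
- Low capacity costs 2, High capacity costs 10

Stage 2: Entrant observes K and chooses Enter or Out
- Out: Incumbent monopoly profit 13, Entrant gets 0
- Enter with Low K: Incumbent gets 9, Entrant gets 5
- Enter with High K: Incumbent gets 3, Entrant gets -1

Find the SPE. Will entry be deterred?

SPE: (Low, Enter|Low, Out|High); Entry not deterred. Incumbent net profit = 7, Entrant gets 5

Work:
After Low K: Entrant enters (5 > 0)
After High K: Entrant stays out (-1 < 0)
Incumbent: Low → 9−2=7, High → 13−10=3
Incumbent chooses Low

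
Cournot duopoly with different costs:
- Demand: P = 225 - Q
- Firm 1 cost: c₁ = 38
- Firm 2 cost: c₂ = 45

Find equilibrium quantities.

q₁* = 64.67, q₂* = 57.67

Work:
Reaction: q₁ = (225 - 38 - q₂)/2
Reaction: q₂ = (225 - 45 - q₁)/2
Solve simultaneously:
q₁* = (225 - 2×38 + 45)/3 = 64.67
q₂* = (225 - 2×45 + 38)/3 = 57.67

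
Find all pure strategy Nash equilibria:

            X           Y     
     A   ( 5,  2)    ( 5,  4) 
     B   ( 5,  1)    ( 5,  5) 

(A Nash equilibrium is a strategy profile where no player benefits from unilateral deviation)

Nash equilibrium: (A, Y), (B, Y)

Work:
Best responses:
  P1 vs X: payoffs [5, 5] → best response A/B (payoff 5)
  P1 vs Y: payoffs [5, 5] → best response A/B (payoff 5)
  P2 vs A: payoffs [2, 4] → best response Y (payoff 4)
  P2 vs B: payoffs [1, 5] → best response Y (payoff 5)
Mutual best responses: (A,Y), (B,Y) → Nash equilibria.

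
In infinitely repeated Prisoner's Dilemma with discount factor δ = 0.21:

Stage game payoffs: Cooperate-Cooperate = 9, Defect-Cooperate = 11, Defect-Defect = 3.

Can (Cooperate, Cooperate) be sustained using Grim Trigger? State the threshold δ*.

δ* = 0.25; since δ = 0.21 < 0.25, cooperation cannot be sustained

Work:
For Grim Trigger:
Cooperate forever: 9/(1-δ)
Defect then punished: 11 + 3·δ/(1-δ)
Need: 9/(1-δ) ≥ 11 + 3·δ/(1-δ)
Solving: δ ≥ (T-R)/(T-P) = (11-9)/(11-3) = 0.25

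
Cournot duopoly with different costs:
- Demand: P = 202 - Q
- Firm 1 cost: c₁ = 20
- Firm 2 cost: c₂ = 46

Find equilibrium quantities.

q₁* = 69.33, q₂* = 43.33

Work:
Reaction: q₁ = (202 - 20 - q₂)/2
Reaction: q₂ = (202 - 46 - q₁)/2
Solve simultaneously:
q₁* = (202 - 2×20 + 46)/3 = 69.33
q₂* = (202 - 2×46 + 20)/3 = 43.33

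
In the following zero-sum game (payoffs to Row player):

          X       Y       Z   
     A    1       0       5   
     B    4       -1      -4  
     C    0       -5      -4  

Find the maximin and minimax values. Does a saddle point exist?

Maximin = 0, Minimax = 0, Saddle: True

Work:
Row minimums: [0, -4, -5] → maximin = 0
Column maximums: [4, 0, 5] → minimax = 0
Saddle point exists! Game value = 0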